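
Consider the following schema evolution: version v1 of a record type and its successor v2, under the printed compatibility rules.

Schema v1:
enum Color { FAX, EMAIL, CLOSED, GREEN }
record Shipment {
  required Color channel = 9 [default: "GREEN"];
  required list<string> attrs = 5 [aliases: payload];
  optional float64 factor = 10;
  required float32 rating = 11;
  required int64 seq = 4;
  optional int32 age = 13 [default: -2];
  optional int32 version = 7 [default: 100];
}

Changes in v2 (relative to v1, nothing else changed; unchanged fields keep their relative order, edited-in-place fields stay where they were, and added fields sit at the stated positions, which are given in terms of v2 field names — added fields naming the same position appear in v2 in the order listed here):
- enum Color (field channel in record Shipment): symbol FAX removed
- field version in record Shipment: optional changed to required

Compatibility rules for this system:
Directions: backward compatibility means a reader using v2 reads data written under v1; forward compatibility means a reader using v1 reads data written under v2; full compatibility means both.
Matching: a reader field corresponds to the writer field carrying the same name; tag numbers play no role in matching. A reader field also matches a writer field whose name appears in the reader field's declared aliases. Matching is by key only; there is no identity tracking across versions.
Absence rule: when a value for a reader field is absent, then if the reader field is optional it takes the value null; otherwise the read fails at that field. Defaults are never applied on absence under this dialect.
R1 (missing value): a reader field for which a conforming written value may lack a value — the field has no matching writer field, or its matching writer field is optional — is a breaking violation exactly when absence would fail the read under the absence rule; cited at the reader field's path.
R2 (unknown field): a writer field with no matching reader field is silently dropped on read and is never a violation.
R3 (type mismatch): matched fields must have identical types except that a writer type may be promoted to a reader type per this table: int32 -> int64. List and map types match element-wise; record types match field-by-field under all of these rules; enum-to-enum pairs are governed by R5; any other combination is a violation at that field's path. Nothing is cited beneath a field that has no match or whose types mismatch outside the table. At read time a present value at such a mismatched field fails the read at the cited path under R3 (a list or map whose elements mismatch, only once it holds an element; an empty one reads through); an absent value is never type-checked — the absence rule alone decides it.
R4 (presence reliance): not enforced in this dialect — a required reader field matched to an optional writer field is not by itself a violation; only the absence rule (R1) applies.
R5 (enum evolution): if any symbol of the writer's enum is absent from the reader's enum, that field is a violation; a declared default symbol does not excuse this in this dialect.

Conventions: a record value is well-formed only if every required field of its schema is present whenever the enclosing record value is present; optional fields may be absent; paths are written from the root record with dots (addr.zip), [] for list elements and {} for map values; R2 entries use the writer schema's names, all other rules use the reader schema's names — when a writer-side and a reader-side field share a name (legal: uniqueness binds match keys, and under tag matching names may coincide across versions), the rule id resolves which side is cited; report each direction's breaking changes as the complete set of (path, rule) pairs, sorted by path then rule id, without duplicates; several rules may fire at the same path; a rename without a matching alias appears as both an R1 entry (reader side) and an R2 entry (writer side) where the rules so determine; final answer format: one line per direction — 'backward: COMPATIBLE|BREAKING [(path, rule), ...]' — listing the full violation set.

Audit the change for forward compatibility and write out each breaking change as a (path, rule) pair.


forward: COMPATIBLE []

the writer's type comes first in each Shipment pair
checking forward for Shipment: reader v1 against writer v2:
  channel: paired with writer channel (Color -> Color; writer required)
  attrs: paired with writer attrs (list<string> -> list<string>; writer required)
  factor: paired with writer factor (float64 -> float64; writer optional)
  rating: paired with writer rating (float32 -> float32; writer required)
  seq: paired with writer seq (int64 -> int64; writer required)
  age: paired with writer age (int32 -> int32; writer optional)
  version: paired with writer version (int32 -> int32; writer required)
  => forward verdict for Shipment: COMPATIBLE, no violations
remaining Shipment differences; none change what is asked:
  enum Color (field channel in record Shipment): symbol FAX removed -> fires only in the backward direction of Shipment, which is not asked here
  field version in record Shipment: optional changed to required -> fires only in the backward direction of Shipment, which is not asked here


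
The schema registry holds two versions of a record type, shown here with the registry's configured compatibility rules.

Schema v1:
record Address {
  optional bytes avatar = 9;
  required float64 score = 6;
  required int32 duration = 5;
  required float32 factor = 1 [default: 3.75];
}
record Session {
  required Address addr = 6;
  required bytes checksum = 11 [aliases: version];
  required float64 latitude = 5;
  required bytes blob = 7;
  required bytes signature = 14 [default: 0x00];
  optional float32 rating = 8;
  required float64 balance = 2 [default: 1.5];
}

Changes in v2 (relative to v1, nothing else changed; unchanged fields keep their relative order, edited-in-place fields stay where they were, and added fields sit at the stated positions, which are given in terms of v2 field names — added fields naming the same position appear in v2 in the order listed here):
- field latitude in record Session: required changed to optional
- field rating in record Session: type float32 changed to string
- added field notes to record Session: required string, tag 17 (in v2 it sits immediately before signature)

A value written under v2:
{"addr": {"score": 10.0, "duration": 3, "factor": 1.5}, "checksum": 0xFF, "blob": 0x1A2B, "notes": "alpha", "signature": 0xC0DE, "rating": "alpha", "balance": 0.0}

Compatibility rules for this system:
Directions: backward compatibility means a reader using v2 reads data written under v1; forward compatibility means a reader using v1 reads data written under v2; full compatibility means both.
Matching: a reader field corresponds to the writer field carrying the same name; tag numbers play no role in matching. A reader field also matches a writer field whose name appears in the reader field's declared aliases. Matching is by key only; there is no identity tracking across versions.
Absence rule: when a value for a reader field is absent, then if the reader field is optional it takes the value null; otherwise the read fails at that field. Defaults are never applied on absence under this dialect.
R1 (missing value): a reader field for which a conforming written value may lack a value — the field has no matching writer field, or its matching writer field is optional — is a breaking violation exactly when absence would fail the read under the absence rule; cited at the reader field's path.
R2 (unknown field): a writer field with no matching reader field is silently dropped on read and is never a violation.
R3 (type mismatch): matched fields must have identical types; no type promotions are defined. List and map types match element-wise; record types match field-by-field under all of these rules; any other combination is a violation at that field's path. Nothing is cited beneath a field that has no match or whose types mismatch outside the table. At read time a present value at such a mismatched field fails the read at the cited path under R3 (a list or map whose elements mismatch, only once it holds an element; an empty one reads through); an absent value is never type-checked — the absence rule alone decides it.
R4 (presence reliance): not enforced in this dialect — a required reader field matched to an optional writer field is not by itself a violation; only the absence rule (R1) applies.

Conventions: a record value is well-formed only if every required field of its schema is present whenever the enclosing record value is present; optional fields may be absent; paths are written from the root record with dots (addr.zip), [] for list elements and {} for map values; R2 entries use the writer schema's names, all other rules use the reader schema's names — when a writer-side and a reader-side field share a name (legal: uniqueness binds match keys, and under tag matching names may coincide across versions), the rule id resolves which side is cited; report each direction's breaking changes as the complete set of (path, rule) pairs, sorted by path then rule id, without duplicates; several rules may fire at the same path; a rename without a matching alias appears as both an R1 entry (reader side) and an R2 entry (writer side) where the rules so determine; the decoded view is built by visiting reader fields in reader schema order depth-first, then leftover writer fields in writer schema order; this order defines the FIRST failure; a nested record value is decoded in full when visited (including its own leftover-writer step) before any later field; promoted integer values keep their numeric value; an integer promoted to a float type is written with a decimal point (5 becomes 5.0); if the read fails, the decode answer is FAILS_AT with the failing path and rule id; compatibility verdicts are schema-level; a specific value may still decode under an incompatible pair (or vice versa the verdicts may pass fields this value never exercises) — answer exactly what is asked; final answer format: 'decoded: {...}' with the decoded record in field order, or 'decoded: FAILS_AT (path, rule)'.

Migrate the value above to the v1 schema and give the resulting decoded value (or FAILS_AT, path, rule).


decoded: FAILS_AT (latitude, R1)

each type pair in Session: writer, then reader
decode (reader v1):
  addr.avatar := null (missing; optional => null)
  addr.score := 10.0
  addr.duration := 3
  addr.factor := 1.5
  checksum := 0xFF
  read fails at latitude under R1 (no fill)
  => FAILS_AT (latitude, R1)
ruling out the remaining Session differences:
  field rating in record Session: type float32 changed to string -> affects the rule determinations only; this particular Session value decodes identically
  added field notes to record Session: required string, tag 17 (in v2 it sits immediately before signature) -> affects the rule determinations only; this particular Session value decodes identically


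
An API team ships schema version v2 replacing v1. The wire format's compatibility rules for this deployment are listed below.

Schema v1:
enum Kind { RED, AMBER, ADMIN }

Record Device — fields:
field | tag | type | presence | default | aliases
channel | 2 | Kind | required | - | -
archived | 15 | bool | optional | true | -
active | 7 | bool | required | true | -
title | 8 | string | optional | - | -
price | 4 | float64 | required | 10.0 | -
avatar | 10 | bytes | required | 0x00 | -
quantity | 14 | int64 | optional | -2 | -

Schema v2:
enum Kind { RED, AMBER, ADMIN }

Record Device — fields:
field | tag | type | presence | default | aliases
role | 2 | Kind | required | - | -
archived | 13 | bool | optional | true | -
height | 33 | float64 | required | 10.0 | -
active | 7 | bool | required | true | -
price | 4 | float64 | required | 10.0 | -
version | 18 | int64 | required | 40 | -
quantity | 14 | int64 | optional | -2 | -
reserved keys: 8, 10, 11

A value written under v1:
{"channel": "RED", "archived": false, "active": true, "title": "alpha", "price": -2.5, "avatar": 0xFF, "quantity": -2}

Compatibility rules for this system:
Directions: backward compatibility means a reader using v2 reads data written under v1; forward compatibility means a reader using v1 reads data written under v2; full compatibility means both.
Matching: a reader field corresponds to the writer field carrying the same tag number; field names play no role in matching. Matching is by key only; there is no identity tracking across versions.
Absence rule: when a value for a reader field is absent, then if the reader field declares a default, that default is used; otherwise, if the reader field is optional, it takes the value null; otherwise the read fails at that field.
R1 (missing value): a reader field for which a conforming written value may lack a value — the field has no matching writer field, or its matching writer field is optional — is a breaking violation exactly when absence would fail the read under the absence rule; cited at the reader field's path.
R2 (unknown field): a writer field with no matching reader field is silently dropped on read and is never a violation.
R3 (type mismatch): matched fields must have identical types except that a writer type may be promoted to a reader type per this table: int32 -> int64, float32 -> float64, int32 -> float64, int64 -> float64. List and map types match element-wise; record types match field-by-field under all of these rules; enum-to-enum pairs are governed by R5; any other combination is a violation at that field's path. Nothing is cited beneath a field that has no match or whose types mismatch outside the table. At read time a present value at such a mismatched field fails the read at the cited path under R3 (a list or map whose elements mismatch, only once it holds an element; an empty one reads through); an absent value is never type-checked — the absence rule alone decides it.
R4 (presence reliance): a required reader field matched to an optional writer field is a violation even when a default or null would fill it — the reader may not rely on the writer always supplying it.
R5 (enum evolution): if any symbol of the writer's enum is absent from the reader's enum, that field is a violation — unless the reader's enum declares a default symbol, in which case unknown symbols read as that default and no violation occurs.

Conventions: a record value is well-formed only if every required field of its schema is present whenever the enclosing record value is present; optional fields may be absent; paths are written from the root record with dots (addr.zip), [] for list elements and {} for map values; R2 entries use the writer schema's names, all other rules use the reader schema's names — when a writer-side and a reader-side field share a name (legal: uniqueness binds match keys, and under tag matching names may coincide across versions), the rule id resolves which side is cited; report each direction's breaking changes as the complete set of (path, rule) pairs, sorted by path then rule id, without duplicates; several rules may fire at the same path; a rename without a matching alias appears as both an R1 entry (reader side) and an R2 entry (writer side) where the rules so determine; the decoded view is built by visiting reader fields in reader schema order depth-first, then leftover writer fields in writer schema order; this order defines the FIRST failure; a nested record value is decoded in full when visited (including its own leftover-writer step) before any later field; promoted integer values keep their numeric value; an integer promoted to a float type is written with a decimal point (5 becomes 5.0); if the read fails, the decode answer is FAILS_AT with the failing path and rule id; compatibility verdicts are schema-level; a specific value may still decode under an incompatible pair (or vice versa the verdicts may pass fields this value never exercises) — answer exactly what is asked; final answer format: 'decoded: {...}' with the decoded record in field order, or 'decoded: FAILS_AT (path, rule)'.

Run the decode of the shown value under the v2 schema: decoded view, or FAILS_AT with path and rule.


decoded: {"role": "RED", "archived": true, "height": 10.0, "active": true, "price": -2.5, "version": 40, "quantity": -2}

in Device below, arrows point writer -> reader
decode (reader v2):
  role := "RED" (from writer channel)
  archived := true (no value, default fills)
  height := 10.0 (no value, default fills)
  active := true
  price := -2.5
  version := 40 (no value, default fills)
  quantity := -2
  writer archived: unmatched, discarded
  writer title: unmatched, discarded
  writer avatar: unmatched, discarded
  => decoded: {"role": "RED", "archived": true, "height": 10.0, "active": true, "price": -2.5, "version": 40, "quantity": -2}


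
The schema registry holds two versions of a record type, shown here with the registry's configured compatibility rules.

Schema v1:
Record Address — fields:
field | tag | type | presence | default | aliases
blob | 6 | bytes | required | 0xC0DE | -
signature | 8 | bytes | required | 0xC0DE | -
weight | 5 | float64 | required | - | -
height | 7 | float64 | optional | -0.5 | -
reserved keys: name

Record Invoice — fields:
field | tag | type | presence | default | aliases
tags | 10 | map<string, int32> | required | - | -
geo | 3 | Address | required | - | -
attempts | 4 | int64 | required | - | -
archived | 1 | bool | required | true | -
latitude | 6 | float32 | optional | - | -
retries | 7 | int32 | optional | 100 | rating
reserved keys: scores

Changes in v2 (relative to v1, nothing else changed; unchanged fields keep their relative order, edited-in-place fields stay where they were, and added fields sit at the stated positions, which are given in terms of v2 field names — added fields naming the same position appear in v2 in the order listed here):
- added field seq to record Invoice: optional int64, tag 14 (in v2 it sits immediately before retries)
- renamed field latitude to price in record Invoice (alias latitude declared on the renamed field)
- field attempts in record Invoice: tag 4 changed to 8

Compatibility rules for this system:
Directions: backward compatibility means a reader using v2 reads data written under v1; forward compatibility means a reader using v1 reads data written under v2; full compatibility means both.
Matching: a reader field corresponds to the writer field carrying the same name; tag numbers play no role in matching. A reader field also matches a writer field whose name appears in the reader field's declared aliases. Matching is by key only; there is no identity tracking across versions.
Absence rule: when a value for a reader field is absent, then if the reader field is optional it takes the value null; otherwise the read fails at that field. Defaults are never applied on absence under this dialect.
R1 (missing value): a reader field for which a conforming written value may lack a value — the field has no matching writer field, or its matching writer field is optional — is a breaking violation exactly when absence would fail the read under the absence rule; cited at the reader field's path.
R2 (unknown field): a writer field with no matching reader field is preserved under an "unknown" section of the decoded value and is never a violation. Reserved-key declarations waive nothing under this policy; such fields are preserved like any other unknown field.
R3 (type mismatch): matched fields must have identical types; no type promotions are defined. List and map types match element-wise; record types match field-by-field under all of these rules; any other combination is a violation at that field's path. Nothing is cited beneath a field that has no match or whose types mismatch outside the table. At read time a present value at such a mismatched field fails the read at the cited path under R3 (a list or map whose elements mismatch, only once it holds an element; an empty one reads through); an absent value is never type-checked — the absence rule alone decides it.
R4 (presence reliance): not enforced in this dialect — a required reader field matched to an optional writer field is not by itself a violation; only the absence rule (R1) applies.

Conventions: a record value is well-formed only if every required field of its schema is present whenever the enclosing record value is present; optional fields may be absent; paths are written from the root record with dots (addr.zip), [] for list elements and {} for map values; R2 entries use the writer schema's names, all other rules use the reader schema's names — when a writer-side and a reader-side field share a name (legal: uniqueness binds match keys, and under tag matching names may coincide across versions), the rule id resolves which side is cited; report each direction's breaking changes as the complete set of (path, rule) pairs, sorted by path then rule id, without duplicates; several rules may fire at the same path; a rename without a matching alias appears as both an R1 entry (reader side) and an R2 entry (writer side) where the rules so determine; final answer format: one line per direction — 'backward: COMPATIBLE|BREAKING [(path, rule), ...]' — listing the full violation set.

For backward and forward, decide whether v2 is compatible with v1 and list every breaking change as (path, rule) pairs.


backward: COMPATIBLE []; forward: COMPATIBLE []

the writer's type comes first in each Invoice pair
backward analysis of Invoice with v2 as reader and v1 as writer:
  tags: paired with writer tags (map<string, int32> -> map<string, int32>; writer required)
  geo: paired with writer geo (Address -> Address; writer required)
  attempts: paired with writer attempts (int64 -> int64; writer required)
  archived: paired with writer archived (bool -> bool; writer required)
  price: paired with writer latitude (float32 -> float32; writer optional)
  seq: no writer-side match
  retries: paired with writer retries (int32 -> int32; writer optional)
  geo.blob: paired with writer geo.blob (bytes -> bytes; writer required)
  geo.signature: paired with writer geo.signature (bytes -> bytes; writer required)
  geo.weight: paired with writer geo.weight (float64 -> float64; writer required)
  geo.height: paired with writer geo.height (float64 -> float64; writer optional)
  nothing fires on Invoice: backward is COMPATIBLE
forward analysis of Invoice with v1 as reader and v2 as writer:
  tags: paired with writer tags (map<string, int32> -> map<string, int32>; writer required)
  geo: paired with writer geo (Address -> Address; writer required)
  attempts: paired with writer attempts (int64 -> int64; writer required)
  archived: paired with writer archived (bool -> bool; writer required)
  latitude: no writer-side match
  retries: paired with writer retries (int32 -> int32; writer optional)
  writer price: unknown to reader
  writer seq: unknown to reader
  geo.blob: paired with writer geo.blob (bytes -> bytes; writer required)
  geo.signature: paired with writer geo.signature (bytes -> bytes; writer required)
  geo.weight: paired with writer geo.weight (float64 -> float64; writer required)
  geo.height: paired with writer geo.height (float64 -> float64; writer optional)
  nothing fires on Invoice: forward is COMPATIBLE


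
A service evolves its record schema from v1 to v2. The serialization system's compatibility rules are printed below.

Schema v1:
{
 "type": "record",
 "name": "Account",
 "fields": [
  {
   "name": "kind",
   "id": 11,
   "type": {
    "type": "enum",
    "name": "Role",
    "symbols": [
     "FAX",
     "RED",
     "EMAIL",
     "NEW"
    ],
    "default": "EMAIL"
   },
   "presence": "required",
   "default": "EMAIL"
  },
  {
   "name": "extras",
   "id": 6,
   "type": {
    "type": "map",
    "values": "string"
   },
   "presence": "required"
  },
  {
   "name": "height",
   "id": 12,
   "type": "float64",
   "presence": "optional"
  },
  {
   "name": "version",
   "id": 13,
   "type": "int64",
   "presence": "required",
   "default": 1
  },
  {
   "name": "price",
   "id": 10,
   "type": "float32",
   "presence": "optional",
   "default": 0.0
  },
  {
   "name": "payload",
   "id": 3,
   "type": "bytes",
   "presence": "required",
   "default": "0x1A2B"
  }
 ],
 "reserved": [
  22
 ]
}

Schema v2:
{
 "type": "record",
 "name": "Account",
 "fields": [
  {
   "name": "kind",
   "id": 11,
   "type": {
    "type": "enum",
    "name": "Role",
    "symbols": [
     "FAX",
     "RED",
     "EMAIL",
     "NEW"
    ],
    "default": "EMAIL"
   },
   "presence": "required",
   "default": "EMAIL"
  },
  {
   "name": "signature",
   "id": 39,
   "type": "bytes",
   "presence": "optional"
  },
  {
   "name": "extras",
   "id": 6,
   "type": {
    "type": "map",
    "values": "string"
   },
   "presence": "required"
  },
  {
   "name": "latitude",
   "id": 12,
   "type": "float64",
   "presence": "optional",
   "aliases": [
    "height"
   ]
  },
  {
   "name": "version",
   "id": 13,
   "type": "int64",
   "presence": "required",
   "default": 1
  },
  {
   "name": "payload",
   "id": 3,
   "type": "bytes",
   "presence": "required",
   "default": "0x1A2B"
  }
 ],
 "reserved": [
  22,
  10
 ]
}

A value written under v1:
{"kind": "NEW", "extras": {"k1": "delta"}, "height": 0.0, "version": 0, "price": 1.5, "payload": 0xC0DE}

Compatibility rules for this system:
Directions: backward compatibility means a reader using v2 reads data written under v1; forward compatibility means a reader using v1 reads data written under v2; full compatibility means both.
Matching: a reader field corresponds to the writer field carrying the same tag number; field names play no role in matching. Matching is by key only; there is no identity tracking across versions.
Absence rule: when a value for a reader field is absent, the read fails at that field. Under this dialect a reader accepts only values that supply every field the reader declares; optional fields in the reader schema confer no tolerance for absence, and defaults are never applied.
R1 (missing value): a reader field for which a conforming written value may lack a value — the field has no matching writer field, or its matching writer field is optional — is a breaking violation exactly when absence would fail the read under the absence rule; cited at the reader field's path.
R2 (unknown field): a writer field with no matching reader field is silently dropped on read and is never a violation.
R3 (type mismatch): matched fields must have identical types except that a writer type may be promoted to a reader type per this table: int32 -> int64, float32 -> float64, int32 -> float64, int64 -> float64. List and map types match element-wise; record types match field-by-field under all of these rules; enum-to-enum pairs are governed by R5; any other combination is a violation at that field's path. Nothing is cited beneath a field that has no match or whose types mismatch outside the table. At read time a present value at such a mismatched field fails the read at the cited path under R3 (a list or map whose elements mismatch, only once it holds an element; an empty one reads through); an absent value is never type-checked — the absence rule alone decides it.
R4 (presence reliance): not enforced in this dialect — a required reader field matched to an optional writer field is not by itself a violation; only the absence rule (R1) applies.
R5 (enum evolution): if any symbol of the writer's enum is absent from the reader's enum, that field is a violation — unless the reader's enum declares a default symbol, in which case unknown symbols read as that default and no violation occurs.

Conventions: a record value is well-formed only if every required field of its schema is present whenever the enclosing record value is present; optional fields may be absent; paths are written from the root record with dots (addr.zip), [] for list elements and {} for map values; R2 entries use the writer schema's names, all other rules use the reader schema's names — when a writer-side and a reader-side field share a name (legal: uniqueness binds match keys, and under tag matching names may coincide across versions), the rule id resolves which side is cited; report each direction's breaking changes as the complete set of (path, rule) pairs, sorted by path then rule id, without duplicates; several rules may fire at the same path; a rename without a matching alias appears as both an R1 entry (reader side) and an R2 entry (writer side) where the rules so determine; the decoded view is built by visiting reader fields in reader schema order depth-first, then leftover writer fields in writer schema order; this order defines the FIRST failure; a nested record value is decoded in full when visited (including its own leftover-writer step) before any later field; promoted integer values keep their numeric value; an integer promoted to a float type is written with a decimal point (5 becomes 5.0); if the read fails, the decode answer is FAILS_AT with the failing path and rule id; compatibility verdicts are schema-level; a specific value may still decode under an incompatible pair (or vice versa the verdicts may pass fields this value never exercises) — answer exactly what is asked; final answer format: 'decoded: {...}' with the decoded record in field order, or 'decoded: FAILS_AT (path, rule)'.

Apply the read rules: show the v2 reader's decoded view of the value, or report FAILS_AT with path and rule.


in Account below, arrows point writer -> reader
decode (reader v2):
  kind := "NEW"
  read fails at signature under R1 (no fill)
  => FAILS_AT (signature, R1)
remaining Account differences; none change what is asked:
  removed field price from record Account (its key 10 joins the reserved list) -> shifts the Account verdicts, not this decode
  renamed field height to latitude in record Account (alias height declared on the renamed field) -> shifts the Account verdicts, not this decode

decoded: FAILS_AT (signature, R1)


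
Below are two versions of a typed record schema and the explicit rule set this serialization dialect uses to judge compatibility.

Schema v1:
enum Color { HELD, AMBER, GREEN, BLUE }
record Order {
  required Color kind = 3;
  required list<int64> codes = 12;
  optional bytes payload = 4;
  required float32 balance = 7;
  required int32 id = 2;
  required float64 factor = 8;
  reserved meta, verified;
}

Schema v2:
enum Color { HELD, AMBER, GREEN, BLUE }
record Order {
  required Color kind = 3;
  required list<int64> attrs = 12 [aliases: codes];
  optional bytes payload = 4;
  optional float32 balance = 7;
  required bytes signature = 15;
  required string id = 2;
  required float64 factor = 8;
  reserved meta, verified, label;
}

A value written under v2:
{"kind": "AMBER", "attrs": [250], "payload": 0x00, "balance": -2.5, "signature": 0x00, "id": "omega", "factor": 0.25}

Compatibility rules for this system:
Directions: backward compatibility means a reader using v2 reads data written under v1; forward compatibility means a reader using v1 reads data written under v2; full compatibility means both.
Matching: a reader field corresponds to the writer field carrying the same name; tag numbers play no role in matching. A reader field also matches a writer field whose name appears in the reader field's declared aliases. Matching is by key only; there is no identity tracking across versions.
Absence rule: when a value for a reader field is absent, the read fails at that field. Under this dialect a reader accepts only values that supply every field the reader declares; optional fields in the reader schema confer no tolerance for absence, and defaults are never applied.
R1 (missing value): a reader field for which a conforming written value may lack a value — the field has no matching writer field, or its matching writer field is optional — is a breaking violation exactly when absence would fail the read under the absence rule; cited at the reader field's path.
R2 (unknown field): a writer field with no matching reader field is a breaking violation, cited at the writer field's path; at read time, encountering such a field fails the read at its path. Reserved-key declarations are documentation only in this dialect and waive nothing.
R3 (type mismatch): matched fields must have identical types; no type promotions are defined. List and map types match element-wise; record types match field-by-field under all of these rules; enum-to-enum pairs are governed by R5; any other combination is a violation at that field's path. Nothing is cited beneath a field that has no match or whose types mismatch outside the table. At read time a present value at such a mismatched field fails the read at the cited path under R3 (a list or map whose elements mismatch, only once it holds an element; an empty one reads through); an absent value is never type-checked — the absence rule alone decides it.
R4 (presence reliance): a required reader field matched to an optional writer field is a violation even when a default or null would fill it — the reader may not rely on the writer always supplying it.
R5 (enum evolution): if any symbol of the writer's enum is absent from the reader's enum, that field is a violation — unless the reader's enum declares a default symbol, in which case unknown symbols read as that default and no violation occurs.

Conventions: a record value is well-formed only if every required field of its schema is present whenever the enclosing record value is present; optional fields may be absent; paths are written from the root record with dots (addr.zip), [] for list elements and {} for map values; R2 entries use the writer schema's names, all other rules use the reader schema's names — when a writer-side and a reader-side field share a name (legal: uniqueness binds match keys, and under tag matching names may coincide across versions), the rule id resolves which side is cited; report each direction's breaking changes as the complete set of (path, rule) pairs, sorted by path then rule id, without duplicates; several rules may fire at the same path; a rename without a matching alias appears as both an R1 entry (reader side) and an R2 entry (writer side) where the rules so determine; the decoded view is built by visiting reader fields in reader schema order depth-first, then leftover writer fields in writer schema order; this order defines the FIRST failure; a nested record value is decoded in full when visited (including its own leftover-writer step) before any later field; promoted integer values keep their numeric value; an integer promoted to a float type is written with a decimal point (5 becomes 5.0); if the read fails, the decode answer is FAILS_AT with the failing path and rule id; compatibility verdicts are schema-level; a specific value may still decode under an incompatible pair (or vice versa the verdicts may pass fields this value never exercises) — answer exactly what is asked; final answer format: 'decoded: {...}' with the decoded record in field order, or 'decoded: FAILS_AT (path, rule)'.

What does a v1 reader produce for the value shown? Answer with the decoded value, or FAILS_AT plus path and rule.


in Order below, arrows point writer -> reader
decode walk for Order under reader schema v1:
  kind := "AMBER"
  read fails at codes under R1 (no fill)
  => FAILS_AT (codes, R1)
the other Order changes do not affect what is asked:
  field balance in record Order: required changed to optional -> affects the rule determinations only; this particular Order value decodes identically
  field id in record Order: type int32 changed to string -> affects the rule determinations only; this particular Order value decodes identically
  added field signature to record Order: required bytes, tag 15 (in v2 it sits immediately before id) -> affects the rule determinations only; this particular Order value decodes identically

decoded: FAILS_AT (codes, R1)


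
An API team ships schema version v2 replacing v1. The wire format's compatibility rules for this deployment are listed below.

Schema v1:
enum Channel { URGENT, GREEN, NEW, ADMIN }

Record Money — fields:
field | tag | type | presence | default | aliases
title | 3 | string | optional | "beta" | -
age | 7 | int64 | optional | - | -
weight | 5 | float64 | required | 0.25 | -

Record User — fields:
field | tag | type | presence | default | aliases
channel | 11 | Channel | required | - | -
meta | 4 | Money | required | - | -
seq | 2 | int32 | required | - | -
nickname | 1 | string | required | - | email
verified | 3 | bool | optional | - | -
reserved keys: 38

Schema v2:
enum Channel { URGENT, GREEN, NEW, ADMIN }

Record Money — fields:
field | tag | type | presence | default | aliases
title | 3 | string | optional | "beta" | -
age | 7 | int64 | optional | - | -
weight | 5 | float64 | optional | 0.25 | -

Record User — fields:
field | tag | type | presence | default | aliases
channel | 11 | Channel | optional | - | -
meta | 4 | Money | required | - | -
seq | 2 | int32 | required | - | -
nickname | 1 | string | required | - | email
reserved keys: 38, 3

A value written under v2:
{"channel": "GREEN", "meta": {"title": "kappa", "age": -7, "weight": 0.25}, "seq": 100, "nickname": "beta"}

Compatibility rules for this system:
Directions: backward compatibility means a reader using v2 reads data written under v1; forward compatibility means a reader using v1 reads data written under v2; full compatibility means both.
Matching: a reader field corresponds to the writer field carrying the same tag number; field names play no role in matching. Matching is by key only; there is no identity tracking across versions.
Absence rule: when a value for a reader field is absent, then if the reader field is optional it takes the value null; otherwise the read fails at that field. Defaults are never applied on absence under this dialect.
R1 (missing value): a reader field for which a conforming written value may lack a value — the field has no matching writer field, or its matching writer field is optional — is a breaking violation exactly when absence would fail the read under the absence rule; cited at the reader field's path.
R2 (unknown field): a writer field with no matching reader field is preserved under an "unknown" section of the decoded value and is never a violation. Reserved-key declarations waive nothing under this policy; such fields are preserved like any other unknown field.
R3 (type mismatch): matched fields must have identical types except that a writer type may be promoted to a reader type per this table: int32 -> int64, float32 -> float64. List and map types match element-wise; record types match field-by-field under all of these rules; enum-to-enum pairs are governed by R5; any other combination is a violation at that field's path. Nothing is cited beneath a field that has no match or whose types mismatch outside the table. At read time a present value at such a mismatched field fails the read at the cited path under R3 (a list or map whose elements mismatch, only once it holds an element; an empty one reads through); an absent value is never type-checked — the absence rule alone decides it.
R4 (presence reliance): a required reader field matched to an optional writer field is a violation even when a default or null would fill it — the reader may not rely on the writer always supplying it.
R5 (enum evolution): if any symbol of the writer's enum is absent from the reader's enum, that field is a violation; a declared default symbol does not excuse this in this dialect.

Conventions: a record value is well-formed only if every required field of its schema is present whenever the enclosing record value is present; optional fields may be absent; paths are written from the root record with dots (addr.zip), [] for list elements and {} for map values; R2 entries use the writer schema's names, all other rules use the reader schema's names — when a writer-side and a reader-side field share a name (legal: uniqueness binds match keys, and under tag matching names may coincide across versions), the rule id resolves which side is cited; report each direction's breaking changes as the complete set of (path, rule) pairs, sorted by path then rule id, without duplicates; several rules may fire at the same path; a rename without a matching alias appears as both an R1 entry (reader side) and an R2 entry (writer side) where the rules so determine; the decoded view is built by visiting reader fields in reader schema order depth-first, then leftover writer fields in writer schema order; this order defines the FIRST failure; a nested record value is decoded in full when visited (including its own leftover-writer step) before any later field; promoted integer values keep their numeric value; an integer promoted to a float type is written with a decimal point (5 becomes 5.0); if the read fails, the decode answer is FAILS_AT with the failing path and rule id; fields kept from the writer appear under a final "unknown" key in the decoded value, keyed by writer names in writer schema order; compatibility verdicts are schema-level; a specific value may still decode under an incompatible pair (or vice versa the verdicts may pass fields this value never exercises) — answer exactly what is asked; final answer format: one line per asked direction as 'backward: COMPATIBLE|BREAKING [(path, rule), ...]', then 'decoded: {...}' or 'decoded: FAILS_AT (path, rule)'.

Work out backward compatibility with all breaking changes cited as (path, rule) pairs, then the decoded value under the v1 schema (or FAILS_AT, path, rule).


in User below, arrows point writer -> reader
backward analysis of User with v2 as reader and v1 as writer:
  channel: paired with writer channel (Channel -> Channel; writer required)
  meta: paired with writer meta (Money -> Money; writer required)
  seq: paired with writer seq (int32 -> int32; writer required)
  nickname: paired with writer nickname (string -> string; writer required)
  writer verified: unknown to reader
  meta.title: paired with writer meta.title (string -> string; writer optional)
  meta.age: paired with writer meta.age (int64 -> int64; writer optional)
  meta.weight: paired with writer meta.weight (float64 -> float64; writer required)
  => backward: COMPATIBLE
decoding the User value with the v1 reader:
  channel := "GREEN"
  meta.title := "kappa"
  meta.age := -7
  meta.weight := 0.25
  seq := 100
  nickname := "beta"
  verified := null (absent, optional -> null)
  => decoded: {"channel": "GREEN", "meta": {"title": "kappa", "age": -7, "weight": 0.25}, "seq": 100, "nickname": "beta", "verified": null}
diffs on User not affecting the asked answer:
  field weight in record Money: required changed to optional -> fires only in the forward direction of User, which is not asked here
  field channel in record User: required changed to optional -> fires only in the forward direction of User, which is not asked here
  removed field verified from record User (its key 3 joins the reserved list) -> inert for the asked User verdict: nothing fires

backward: COMPATIBLE []; decoded: {"channel": "GREEN", "meta": {"title": "kappa", "age": -7, "weight": 0.25}, "seq": 100, "nickname": "beta", "verified": null}
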